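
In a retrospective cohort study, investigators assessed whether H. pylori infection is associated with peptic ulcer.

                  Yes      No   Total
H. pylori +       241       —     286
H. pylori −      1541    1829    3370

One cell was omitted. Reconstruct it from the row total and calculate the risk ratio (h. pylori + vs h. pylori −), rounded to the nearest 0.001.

1.843

The missing cell is in the exposed row: 286 − 241 = 45.
So a = 241, b = 45, c = 1541, d = 1829.
RR = [a/(a+b)] / [c/(c+d)] = (241/286) / (1541/3370) = 0.84266/0.45727 = 1.84280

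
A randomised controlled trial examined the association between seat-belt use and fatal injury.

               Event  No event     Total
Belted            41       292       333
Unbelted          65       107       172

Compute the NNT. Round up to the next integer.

Risk in treated group = 41/333 = 0.12312; risk in control = 65/172 = 0.37791.
Absolute risk reduction = 0.37791 − 0.12312 = 0.25478
NNT = 1 / ARR = 1 / 0.25478 = 3.925 → round up → 4

4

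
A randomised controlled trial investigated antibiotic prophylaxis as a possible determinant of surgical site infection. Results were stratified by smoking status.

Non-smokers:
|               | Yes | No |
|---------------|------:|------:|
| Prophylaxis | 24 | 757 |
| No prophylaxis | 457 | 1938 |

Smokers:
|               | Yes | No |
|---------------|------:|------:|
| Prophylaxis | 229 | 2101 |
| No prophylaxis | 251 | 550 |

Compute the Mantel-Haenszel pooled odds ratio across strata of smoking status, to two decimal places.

OR_MH = Σ(aᵢdᵢ/nᵢ) / Σ(bᵢcᵢ/nᵢ), where nᵢ is the stratum total.
Stratum 1 (Non-smokers): n = 3176; a·d/n = 24·1938/3176 = 14.6448; b·c/n = 757·457/3176 = 108.9260
Stratum 2 (Smokers): n = 3131; a·d/n = 229·550/3131 = 40.2268; b·c/n = 2101·251/3131 = 168.4289
OR_MH = (14.6448 + 40.2268) / (108.9260 + 168.4289) = 54.8716 / 277.3549 = 0.19784

0.20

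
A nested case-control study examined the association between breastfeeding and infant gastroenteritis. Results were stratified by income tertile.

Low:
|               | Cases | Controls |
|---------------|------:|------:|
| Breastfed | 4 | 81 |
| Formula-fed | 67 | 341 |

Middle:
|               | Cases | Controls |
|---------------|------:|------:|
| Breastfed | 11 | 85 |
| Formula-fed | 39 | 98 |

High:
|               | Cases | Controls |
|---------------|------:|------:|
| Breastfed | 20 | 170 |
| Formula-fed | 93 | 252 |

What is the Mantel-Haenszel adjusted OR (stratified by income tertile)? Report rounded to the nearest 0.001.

0.307

OR_MH = Σ(aᵢdᵢ/nᵢ) / Σ(bᵢcᵢ/nᵢ), where nᵢ is the stratum total.
Stratum 1 (Low): n = 493; a·d/n = 4·341/493 = 2.7667; b·c/n = 81·67/493 = 11.0081
Stratum 2 (Middle): n = 233; a·d/n = 11·98/233 = 4.6266; b·c/n = 85·39/233 = 14.2275
Stratum 3 (High): n = 535; a·d/n = 20·252/535 = 9.4206; b·c/n = 170·93/535 = 29.5514
OR_MH = (2.7667 + 4.6266 + 9.4206) / (11.0081 + 14.2275 + 29.5514) = 16.8139 / 54.7870 = 0.30690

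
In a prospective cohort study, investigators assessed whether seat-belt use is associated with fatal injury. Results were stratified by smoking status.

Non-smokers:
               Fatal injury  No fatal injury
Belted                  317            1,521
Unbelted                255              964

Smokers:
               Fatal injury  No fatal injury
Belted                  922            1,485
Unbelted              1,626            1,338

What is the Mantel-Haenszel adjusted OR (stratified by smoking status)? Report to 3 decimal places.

OR_MH = Σ(aᵢdᵢ/nᵢ) / Σ(bᵢcᵢ/nᵢ), where nᵢ is the stratum total.
Stratum 1 (Non-smokers): n = 3057; a·d/n = 317·964/3057 = 99.9634; b·c/n = 1521·255/3057 = 126.8744
Stratum 2 (Smokers): n = 5371; a·d/n = 922·1338/5371 = 229.6846; b·c/n = 1485·1626/5371 = 449.5643
OR_MH = (99.9634 + 229.6846) / (126.8744 + 449.5643) = 329.6480 / 576.4387 = 0.57187

0.572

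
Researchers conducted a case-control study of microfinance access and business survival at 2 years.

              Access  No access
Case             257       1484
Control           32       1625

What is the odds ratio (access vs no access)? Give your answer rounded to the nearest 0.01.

Reading the table with exposure as columns: a = 257 (Access, case), b = 32 (Access, non-case), c = 1484 (No access, case), d = 1625.
OR = (a·d)/(b·c) = (257 × 1625) / (32 × 1484) = 417625 / 47488 = 8.79433
The odds of business survival at 2 years are about 8.79 times as high in the access group.

8.79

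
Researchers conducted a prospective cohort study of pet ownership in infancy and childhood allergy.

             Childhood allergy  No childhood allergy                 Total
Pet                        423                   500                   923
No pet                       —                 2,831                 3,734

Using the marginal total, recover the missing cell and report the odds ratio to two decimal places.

The missing cell is in the unexposed row: 3734 − 2831 = 903.
So a = 423, b = 500, c = 903, d = 2831.
OR = (a·d)/(b·c) = (423 × 2831) / (500 × 903) = 1197513 / 451500 = 2.65230

2.65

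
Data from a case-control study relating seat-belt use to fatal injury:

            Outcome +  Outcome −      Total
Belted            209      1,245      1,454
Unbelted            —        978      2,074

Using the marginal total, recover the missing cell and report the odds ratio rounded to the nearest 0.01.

The missing cell is in the unexposed row: 2074 − 978 = 1096.
So a = 209, b = 1245, c = 1096, d = 978.
OR = (a·d)/(b·c) = (209 × 978) / (1245 × 1096) = 204402 / 1364520 = 0.14980

0.15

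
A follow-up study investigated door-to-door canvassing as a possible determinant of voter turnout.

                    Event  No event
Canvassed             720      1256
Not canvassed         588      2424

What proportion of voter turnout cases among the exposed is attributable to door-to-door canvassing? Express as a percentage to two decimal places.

46.42

Cells: a = 720, b = 1256, c = 588, d = 2424.
Risk in exposed = 720/1976 = 0.36437; risk in unexposed = 588/3012 = 0.19522.
RR = 0.36437/0.19522 = 1.86648
AR% = (RR − 1)/RR × 100 = (1.86648 − 1)/1.86648 × 100 = 46.4232%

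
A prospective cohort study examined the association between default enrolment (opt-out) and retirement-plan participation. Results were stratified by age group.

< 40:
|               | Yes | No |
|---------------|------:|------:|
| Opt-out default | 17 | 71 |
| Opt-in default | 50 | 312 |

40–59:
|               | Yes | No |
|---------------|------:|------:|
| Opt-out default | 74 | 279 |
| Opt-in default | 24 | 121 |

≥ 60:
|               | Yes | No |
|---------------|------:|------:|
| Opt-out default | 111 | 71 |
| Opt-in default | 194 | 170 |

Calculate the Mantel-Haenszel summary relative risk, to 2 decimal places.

1.19

RR_MH = Σ(aᵢ·n₀ᵢ/nᵢ) / Σ(cᵢ·n₁ᵢ/nᵢ), with n₁ᵢ = aᵢ+bᵢ (exposed), n₀ᵢ = cᵢ+dᵢ (unexposed), nᵢ = n₁ᵢ+n₀ᵢ.
Stratum 1 (< 40): n₁ = 88, n₀ = 362, n = 450; a·n₀/n = 17·362/450 = 13.6756; c·n₁/n = 50·88/450 = 9.7778
Stratum 2 (40–59): n₁ = 353, n₀ = 145, n = 498; a·n₀/n = 74·145/498 = 21.5462; c·n₁/n = 24·353/498 = 17.0120
Stratum 3 (≥ 60): n₁ = 182, n₀ = 364, n = 546; a·n₀/n = 111·364/546 = 74.0000; c·n₁/n = 194·182/546 = 64.6667
RR_MH = (13.6756 + 21.5462 + 74.0000) / (9.7778 + 17.0120 + 64.6667) = 109.2217 / 91.4565 = 1.19425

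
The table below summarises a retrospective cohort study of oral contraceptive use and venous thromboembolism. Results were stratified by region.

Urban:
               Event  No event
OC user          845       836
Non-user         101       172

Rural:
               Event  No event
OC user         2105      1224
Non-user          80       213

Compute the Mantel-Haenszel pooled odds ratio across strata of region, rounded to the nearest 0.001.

2.821

OR_MH = Σ(aᵢdᵢ/nᵢ) / Σ(bᵢcᵢ/nᵢ), where nᵢ is the stratum total.
Stratum 1 (Urban): n = 1954; a·d/n = 845·172/1954 = 74.3808; b·c/n = 836·101/1954 = 43.2119
Stratum 2 (Rural): n = 3622; a·d/n = 2105·213/3622 = 123.7893; b·c/n = 1224·80/3622 = 27.0348
OR_MH = (74.3808 + 123.7893) / (43.2119 + 27.0348) = 198.1701 / 70.2467 = 2.82106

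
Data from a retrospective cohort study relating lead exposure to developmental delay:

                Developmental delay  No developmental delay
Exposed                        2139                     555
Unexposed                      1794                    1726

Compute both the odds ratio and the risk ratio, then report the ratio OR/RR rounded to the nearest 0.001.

Cells: a = 2139, b = 555, c = 1794, d = 1726.
OR = (2139·1726)/(555·1794) = 3691914/995670 = 3.70797
Risk in exposed = 2139/2694 = 0.79399; risk in unexposed = 1794/3520 = 0.50966; RR = 1.55788
OR/RR = 3.70797 / 1.55788 = 2.38014
The outcome is not rare, so the OR lies further from 1 than the RR.

2.380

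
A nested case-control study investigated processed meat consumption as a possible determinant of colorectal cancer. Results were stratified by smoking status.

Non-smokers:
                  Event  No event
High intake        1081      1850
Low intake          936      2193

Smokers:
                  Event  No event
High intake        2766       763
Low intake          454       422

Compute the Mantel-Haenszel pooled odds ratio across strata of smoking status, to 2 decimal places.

OR_MH = Σ(aᵢdᵢ/nᵢ) / Σ(bᵢcᵢ/nᵢ), where nᵢ is the stratum total.
Stratum 1 (Non-smokers): n = 6060; a·d/n = 1081·2193/6060 = 391.1936; b·c/n = 1850·936/6060 = 285.7426
Stratum 2 (Smokers): n = 4405; a·d/n = 2766·422/4405 = 264.9834; b·c/n = 763·454/4405 = 78.6384
OR_MH = (391.1936 + 264.9834) / (285.7426 + 78.6384) = 656.1770 / 364.3809 = 1.80080

1.80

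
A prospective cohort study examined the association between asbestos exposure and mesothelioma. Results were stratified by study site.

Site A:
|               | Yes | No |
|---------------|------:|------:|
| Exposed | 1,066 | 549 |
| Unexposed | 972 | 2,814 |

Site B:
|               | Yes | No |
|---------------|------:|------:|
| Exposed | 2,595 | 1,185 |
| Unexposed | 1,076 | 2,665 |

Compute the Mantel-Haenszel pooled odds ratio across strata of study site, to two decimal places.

5.50

OR_MH = Σ(aᵢdᵢ/nᵢ) / Σ(bᵢcᵢ/nᵢ), where nᵢ is the stratum total.
Stratum 1 (Site A): n = 5401; a·d/n = 1066·2814/5401 = 555.4016; b·c/n = 549·972/5401 = 98.8017
Stratum 2 (Site B): n = 7521; a·d/n = 2595·2665/7521 = 919.5154; b·c/n = 1185·1076/7521 = 169.5333
OR_MH = (555.4016 + 919.5154) / (98.8017 + 169.5333) = 1474.9169 / 268.3350 = 5.49655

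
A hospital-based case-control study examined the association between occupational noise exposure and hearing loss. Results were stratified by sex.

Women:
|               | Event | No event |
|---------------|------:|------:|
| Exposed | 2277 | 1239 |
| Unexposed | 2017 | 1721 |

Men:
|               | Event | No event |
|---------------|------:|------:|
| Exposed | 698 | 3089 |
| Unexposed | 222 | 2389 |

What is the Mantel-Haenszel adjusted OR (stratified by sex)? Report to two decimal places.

OR_MH = Σ(aᵢdᵢ/nᵢ) / Σ(bᵢcᵢ/nᵢ), where nᵢ is the stratum total.
Stratum 1 (Women): n = 7254; a·d/n = 2277·1721/7254 = 540.2146; b·c/n = 1239·2017/7254 = 344.5083
Stratum 2 (Men): n = 6398; a·d/n = 698·2389/6398 = 260.6318; b·c/n = 3089·222/6398 = 107.1832
OR_MH = (540.2146 + 260.6318) / (344.5083 + 107.1832) = 800.8464 / 451.6915 = 1.77299

1.77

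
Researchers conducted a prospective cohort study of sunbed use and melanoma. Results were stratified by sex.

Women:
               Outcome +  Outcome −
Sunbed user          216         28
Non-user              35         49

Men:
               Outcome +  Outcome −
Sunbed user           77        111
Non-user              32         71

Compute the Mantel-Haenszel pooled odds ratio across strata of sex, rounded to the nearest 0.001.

OR_MH = Σ(aᵢdᵢ/nᵢ) / Σ(bᵢcᵢ/nᵢ), where nᵢ is the stratum total.
Stratum 1 (Women): n = 328; a·d/n = 216·49/328 = 32.2683; b·c/n = 28·35/328 = 2.9878
Stratum 2 (Men): n = 291; a·d/n = 77·71/291 = 18.7869; b·c/n = 111·32/291 = 12.2062
OR_MH = (32.2683 + 18.7869) / (2.9878 + 12.2062) = 51.0552 / 15.1940 = 3.36023

3.360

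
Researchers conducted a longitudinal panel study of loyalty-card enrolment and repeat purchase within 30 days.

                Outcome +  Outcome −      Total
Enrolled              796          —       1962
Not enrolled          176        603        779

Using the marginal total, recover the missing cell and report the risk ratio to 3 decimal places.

1.796

The missing cell is in the exposed row: 1962 − 796 = 1166.
So a = 796, b = 1166, c = 176, d = 603.
RR = [a/(a+b)] / [c/(c+d)] = (796/1962) / (176/779) = 0.40571/0.22593 = 1.79572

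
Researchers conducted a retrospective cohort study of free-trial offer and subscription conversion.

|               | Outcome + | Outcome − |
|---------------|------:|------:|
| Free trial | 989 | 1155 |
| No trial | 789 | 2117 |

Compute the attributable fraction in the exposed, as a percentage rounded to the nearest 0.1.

41.1

Cells: a = 989, b = 1155, c = 789, d = 2117.
Risk in exposed = 989/2144 = 0.46129; risk in unexposed = 789/2906 = 0.27151.
RR = 0.46129/0.27151 = 1.69899
AR% = (RR − 1)/RR × 100 = (1.69899 − 1)/1.69899 × 100 = 41.1414%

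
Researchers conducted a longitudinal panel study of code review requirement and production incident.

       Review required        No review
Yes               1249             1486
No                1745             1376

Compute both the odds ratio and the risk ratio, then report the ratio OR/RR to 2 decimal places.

Reading the table with exposure as columns: a = 1249 (Review required, case), b = 1745 (Review required, non-case), c = 1486 (No review, case), d = 1376.
OR = (1249·1376)/(1745·1486) = 1718624/2593070 = 0.66278
Risk in exposed = 1249/2994 = 0.41717; risk in unexposed = 1486/2862 = 0.51922; RR = 0.80345
OR/RR = 0.66278 / 0.80345 = 0.82491
The outcome is not rare, so the OR lies further from 1 than the RR.

0.82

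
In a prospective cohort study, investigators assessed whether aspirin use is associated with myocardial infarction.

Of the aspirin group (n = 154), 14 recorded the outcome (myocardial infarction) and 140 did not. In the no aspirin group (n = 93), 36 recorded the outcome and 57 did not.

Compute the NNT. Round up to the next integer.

Risk in treated group = 14/154 = 0.09091; risk in control = 36/93 = 0.38710.
Absolute risk reduction = 0.38710 − 0.09091 = 0.29619
NNT = 1 / ARR = 1 / 0.29619 = 3.376 → round up → 4

4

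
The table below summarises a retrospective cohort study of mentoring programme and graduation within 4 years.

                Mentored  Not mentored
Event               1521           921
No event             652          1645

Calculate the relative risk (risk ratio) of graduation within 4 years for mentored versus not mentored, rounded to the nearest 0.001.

Reading the table with exposure as columns: a = 1521 (Mentored, case), b = 652 (Mentored, non-case), c = 921 (Not mentored, case), d = 1645.
Risk in exposed = 1521/2173 = 0.69995; risk in unexposed = 921/2566 = 0.35892.
RR = 0.69995 / 0.35892 = 1.95014
The risk among the exposed is 1.95 times that among the unexposed.

1.950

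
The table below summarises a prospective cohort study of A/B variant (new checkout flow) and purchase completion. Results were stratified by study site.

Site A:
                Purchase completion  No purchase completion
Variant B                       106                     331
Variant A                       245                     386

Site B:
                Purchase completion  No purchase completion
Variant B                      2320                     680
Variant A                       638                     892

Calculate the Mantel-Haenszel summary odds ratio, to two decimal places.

OR_MH = Σ(aᵢdᵢ/nᵢ) / Σ(bᵢcᵢ/nᵢ), where nᵢ is the stratum total.
Stratum 1 (Site A): n = 1068; a·d/n = 106·386/1068 = 38.3109; b·c/n = 331·245/1068 = 75.9316
Stratum 2 (Site B): n = 4530; a·d/n = 2320·892/4530 = 456.8300; b·c/n = 680·638/4530 = 95.7704
OR_MH = (38.3109 + 456.8300) / (75.9316 + 95.7704) = 495.1409 / 171.7021 = 2.88372

2.88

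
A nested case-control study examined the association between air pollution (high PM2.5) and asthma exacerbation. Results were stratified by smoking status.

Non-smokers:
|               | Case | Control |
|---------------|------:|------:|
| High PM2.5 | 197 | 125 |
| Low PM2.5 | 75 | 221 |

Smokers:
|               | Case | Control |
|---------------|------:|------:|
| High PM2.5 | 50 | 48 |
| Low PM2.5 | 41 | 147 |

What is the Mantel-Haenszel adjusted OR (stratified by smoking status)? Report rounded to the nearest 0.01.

OR_MH = Σ(aᵢdᵢ/nᵢ) / Σ(bᵢcᵢ/nᵢ), where nᵢ is the stratum total.
Stratum 1 (Non-smokers): n = 618; a·d/n = 197·221/618 = 70.4482; b·c/n = 125·75/618 = 15.1699
Stratum 2 (Smokers): n = 286; a·d/n = 50·147/286 = 25.6993; b·c/n = 48·41/286 = 6.8811
OR_MH = (70.4482 + 25.6993) / (15.1699 + 6.8811) = 96.1475 / 22.0510 = 4.36023

4.36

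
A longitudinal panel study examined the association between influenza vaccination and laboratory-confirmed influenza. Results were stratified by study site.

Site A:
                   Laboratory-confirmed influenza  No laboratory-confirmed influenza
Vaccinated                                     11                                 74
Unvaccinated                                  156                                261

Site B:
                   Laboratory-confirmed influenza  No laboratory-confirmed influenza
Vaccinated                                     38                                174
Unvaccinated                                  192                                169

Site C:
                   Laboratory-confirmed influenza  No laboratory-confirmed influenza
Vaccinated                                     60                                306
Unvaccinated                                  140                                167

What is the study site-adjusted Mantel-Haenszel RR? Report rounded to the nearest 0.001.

RR_MH = Σ(aᵢ·n₀ᵢ/nᵢ) / Σ(cᵢ·n₁ᵢ/nᵢ), with n₁ᵢ = aᵢ+bᵢ (exposed), n₀ᵢ = cᵢ+dᵢ (unexposed), nᵢ = n₁ᵢ+n₀ᵢ.
Stratum 1 (Site A): n₁ = 85, n₀ = 417, n = 502; a·n₀/n = 11·417/502 = 9.1375; c·n₁/n = 156·85/502 = 26.4143
Stratum 2 (Site B): n₁ = 212, n₀ = 361, n = 573; a·n₀/n = 38·361/573 = 23.9407; c·n₁/n = 192·212/573 = 71.0366
Stratum 3 (Site C): n₁ = 366, n₀ = 307, n = 673; a·n₀/n = 60·307/673 = 27.3700; c·n₁/n = 140·366/673 = 76.1367
RR_MH = (9.1375 + 23.9407 + 27.3700) / (26.4143 + 71.0366 + 76.1367) = 60.4481 / 173.5877 = 0.34823

0.348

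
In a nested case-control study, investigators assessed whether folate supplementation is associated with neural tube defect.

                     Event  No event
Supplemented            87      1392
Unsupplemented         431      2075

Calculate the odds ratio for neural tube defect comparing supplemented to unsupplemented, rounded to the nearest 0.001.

Cells: a = 87, b = 1392, c = 431, d = 2075.
OR = (a·d)/(b·c) = (87 × 2075) / (1392 × 431) = 180525 / 599952 = 0.30090
Exposure is associated with lower odds of neural tube defect (OR = 0.30 < 1).

0.301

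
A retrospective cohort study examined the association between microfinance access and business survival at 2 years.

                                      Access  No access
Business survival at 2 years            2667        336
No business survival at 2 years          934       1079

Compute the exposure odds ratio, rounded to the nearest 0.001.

Reading the table with exposure as columns: a = 2667 (Access, case), b = 934 (Access, non-case), c = 336 (No access, case), d = 1079.
OR = (a·d)/(b·c) = (2667 × 1079) / (934 × 336) = 2877693 / 313824 = 9.16977
The odds of business survival at 2 years are about 9.17 times as high in the access group.

9.170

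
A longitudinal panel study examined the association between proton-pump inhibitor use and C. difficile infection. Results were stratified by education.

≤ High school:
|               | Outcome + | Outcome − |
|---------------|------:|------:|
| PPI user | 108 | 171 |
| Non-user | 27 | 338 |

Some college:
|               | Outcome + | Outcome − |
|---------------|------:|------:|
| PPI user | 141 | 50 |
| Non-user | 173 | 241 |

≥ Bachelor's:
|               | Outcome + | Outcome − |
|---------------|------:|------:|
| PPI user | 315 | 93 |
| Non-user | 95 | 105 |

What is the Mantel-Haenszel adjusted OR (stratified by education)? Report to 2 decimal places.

4.65

OR_MH = Σ(aᵢdᵢ/nᵢ) / Σ(bᵢcᵢ/nᵢ), where nᵢ is the stratum total.
Stratum 1 (≤ High school): n = 644; a·d/n = 108·338/644 = 56.6832; b·c/n = 171·27/644 = 7.1693
Stratum 2 (Some college): n = 605; a·d/n = 141·241/605 = 56.1669; b·c/n = 50·173/605 = 14.2975
Stratum 3 (≥ Bachelor's): n = 608; a·d/n = 315·105/608 = 54.3997; b·c/n = 93·95/608 = 14.5312
OR_MH = (56.6832 + 56.1669 + 54.3997) / (7.1693 + 14.2975 + 14.5312) = 167.2498 / 35.9980 = 4.64608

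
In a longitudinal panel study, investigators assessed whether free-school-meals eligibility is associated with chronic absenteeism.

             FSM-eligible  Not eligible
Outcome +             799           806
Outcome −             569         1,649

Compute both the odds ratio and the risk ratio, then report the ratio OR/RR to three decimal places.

Reading the table with exposure as columns: a = 799 (FSM-eligible, case), b = 569 (FSM-eligible, non-case), c = 806 (Not eligible, case), d = 1649.
OR = (799·1649)/(569·806) = 1317551/458614 = 2.87290
Risk in exposed = 799/1368 = 0.58406; risk in unexposed = 806/2455 = 0.32831; RR = 1.77900
OR/RR = 2.87290 / 1.77900 = 1.61489
The outcome is not rare, so the OR lies further from 1 than the RR.

1.615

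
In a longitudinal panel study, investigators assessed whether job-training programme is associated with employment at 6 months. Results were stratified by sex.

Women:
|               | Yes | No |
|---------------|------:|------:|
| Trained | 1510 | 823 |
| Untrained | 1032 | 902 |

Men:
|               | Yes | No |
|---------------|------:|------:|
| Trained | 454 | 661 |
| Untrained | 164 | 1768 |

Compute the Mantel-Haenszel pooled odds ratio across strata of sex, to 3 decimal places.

2.483

OR_MH = Σ(aᵢdᵢ/nᵢ) / Σ(bᵢcᵢ/nᵢ), where nᵢ is the stratum total.
Stratum 1 (Women): n = 4267; a·d/n = 1510·902/4267 = 319.1985; b·c/n = 823·1032/4267 = 199.0476
Stratum 2 (Men): n = 3047; a·d/n = 454·1768/3047 = 263.4303; b·c/n = 661·164/3047 = 35.5773
OR_MH = (319.1985 + 263.4303) / (199.0476 + 35.5773) = 582.6288 / 234.6249 = 2.48324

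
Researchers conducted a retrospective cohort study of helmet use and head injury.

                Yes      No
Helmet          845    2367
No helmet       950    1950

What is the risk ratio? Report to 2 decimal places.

Cells: a = 845, b = 2367, c = 950, d = 1950.
Risk in exposed = 845/3212 = 0.26308; risk in unexposed = 950/2900 = 0.32759.
RR = 0.26308 / 0.32759 = 0.80307
The risk is 20% lower among the exposed than among the unexposed.

0.80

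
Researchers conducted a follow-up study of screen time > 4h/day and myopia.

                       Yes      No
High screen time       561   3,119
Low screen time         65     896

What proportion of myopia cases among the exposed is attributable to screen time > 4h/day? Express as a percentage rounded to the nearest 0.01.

Cells: a = 561, b = 3119, c = 65, d = 896.
Risk in exposed = 561/3680 = 0.15245; risk in unexposed = 65/961 = 0.06764.
RR = 0.15245/0.06764 = 2.25385
AR% = (RR − 1)/RR × 100 = (2.25385 − 1)/2.25385 × 100 = 55.6315%

55.63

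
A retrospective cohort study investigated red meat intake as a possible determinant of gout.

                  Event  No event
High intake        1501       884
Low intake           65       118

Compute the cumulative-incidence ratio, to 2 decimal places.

1.77

Cells: a = 1501, b = 884, c = 65, d = 118.
Risk in exposed = 1501/2385 = 0.62935; risk in unexposed = 65/183 = 0.35519.
RR = 0.62935 / 0.35519 = 1.77186
The risk among the exposed is 1.77 times that among the unexposed.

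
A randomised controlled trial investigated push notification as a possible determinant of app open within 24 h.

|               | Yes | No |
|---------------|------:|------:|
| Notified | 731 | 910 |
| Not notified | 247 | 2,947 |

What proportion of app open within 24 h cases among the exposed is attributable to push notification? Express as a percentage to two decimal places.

Cells: a = 731, b = 910, c = 247, d = 2947.
Risk in exposed = 731/1641 = 0.44546; risk in unexposed = 247/3194 = 0.07733.
RR = 0.44546/0.07733 = 5.76032
AR% = (RR − 1)/RR × 100 = (5.76032 − 1)/5.76032 × 100 = 82.6399%

82.64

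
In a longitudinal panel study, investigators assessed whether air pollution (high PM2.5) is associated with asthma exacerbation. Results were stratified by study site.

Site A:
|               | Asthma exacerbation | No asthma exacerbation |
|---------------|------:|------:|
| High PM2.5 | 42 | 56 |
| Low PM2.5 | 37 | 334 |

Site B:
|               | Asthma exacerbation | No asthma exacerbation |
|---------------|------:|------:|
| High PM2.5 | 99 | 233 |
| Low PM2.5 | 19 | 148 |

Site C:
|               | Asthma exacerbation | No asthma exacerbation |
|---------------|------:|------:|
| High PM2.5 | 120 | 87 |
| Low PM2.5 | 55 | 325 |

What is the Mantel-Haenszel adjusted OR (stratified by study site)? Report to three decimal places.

OR_MH = Σ(aᵢdᵢ/nᵢ) / Σ(bᵢcᵢ/nᵢ), where nᵢ is the stratum total.
Stratum 1 (Site A): n = 469; a·d/n = 42·334/469 = 29.9104; b·c/n = 56·37/469 = 4.4179
Stratum 2 (Site B): n = 499; a·d/n = 99·148/499 = 29.3627; b·c/n = 233·19/499 = 8.8717
Stratum 3 (Site C): n = 587; a·d/n = 120·325/587 = 66.4395; b·c/n = 87·55/587 = 8.1516
OR_MH = (29.9104 + 29.3627 + 66.4395) / (4.4179 + 8.8717 + 8.1516) = 125.7127 / 21.4413 = 5.86312

5.863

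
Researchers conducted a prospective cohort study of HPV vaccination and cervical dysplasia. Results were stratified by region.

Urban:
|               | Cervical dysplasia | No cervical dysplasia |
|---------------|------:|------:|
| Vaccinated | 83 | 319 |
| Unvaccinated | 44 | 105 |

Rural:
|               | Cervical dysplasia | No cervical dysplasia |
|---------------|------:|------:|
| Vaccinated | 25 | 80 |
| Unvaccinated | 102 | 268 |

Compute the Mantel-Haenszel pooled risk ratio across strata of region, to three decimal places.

0.767

RR_MH = Σ(aᵢ·n₀ᵢ/nᵢ) / Σ(cᵢ·n₁ᵢ/nᵢ), with n₁ᵢ = aᵢ+bᵢ (exposed), n₀ᵢ = cᵢ+dᵢ (unexposed), nᵢ = n₁ᵢ+n₀ᵢ.
Stratum 1 (Urban): n₁ = 402, n₀ = 149, n = 551; a·n₀/n = 83·149/551 = 22.4446; c·n₁/n = 44·402/551 = 32.1016
Stratum 2 (Rural): n₁ = 105, n₀ = 370, n = 475; a·n₀/n = 25·370/475 = 19.4737; c·n₁/n = 102·105/475 = 22.5474
RR_MH = (22.4446 + 19.4737) / (32.1016 + 22.5474) = 41.9183 / 54.6490 = 0.76705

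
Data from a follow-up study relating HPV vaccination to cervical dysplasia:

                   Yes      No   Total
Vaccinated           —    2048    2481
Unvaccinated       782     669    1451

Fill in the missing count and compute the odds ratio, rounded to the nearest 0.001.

0.181

The missing cell is in the exposed row: 2481 − 2048 = 433.
So a = 433, b = 2048, c = 782, d = 669.
OR = (a·d)/(b·c) = (433 × 669) / (2048 × 782) = 289677 / 1601536 = 0.18087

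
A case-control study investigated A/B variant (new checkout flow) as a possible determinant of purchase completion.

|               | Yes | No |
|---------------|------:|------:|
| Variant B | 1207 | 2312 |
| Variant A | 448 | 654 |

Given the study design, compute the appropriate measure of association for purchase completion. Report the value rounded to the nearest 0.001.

0.762

Cells: a = 1207, b = 2312, c = 448, d = 654.
This is a case-control study: participants were sampled on outcome status, so risks in the source population cannot be estimated directly — relative risk is not valid here. The odds ratio is the appropriate measure.
OR = (a·d)/(b·c) = (1207 × 654) / (2312 × 448) = 789378 / 1035776 = 0.76211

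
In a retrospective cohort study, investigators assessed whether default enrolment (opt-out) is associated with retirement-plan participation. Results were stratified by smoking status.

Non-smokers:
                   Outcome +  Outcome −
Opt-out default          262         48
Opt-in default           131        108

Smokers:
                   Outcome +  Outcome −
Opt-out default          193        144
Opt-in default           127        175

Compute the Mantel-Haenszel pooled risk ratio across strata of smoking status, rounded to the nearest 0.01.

RR_MH = Σ(aᵢ·n₀ᵢ/nᵢ) / Σ(cᵢ·n₁ᵢ/nᵢ), with n₁ᵢ = aᵢ+bᵢ (exposed), n₀ᵢ = cᵢ+dᵢ (unexposed), nᵢ = n₁ᵢ+n₀ᵢ.
Stratum 1 (Non-smokers): n₁ = 310, n₀ = 239, n = 549; a·n₀/n = 262·239/549 = 114.0583; c·n₁/n = 131·310/549 = 73.9709
Stratum 2 (Smokers): n₁ = 337, n₀ = 302, n = 639; a·n₀/n = 193·302/639 = 91.2144; c·n₁/n = 127·337/639 = 66.9781
RR_MH = (114.0583 + 91.2144) / (73.9709 + 66.9781) = 205.2727 / 140.9489 = 1.45636

1.46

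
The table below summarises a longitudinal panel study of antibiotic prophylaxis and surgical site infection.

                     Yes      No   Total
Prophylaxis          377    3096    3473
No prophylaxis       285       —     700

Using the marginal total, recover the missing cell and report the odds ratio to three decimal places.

0.177

The missing cell is in the unexposed row: 700 − 285 = 415.
So a = 377, b = 3096, c = 285, d = 415.
OR = (a·d)/(b·c) = (377 × 415) / (3096 × 285) = 156455 / 882360 = 0.17731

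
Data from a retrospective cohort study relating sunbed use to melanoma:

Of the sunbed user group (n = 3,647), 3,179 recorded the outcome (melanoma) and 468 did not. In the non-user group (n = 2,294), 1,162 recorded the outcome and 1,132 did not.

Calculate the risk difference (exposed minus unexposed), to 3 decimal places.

0.365

From the description: a = 3179, b = 468, c = 1162, d = 1132.
Risk in exposed = 3179/3647 = 0.871675; risk in unexposed = 1162/2294 = 0.506539.
Risk difference = 0.871675 − 0.506539 = 0.365137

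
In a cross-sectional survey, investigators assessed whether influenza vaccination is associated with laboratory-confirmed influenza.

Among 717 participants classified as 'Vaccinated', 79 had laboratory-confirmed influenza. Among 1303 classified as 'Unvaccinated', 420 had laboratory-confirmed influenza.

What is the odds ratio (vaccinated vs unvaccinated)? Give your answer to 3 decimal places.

0.260

From the description: a = 79, b = 638, c = 420, d = 883.
OR = (a·d)/(b·c) = (79 × 883) / (638 × 420) = 69757 / 267960 = 0.26033
Exposure is associated with lower odds of laboratory-confirmed influenza (OR = 0.26 < 1).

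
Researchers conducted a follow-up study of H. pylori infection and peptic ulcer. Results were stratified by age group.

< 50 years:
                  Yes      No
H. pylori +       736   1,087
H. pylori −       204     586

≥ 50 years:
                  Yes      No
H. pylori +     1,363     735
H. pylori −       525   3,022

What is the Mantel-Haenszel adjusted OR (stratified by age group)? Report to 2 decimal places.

OR_MH = Σ(aᵢdᵢ/nᵢ) / Σ(bᵢcᵢ/nᵢ), where nᵢ is the stratum total.
Stratum 1 (< 50 years): n = 2613; a·d/n = 736·586/2613 = 165.0578; b·c/n = 1087·204/2613 = 84.8634
Stratum 2 (≥ 50 years): n = 5645; a·d/n = 1363·3022/5645 = 729.6698; b·c/n = 735·525/5645 = 68.3570
OR_MH = (165.0578 + 729.6698) / (84.8634 + 68.3570) = 894.7276 / 153.2203 = 5.83948

5.84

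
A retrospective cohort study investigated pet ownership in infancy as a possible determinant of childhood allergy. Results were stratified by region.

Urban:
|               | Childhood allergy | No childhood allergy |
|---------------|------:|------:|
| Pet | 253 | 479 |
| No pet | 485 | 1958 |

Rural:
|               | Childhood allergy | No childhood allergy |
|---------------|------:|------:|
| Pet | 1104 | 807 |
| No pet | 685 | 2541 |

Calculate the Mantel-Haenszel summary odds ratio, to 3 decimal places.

3.884

OR_MH = Σ(aᵢdᵢ/nᵢ) / Σ(bᵢcᵢ/nᵢ), where nᵢ is the stratum total.
Stratum 1 (Urban): n = 3175; a·d/n = 253·1958/3175 = 156.0233; b·c/n = 479·485/3175 = 73.1701
Stratum 2 (Rural): n = 5137; a·d/n = 1104·2541/5137 = 546.0899; b·c/n = 807·685/5137 = 107.6105
OR_MH = (156.0233 + 546.0899) / (73.1701 + 107.6105) = 702.1132 / 180.7806 = 3.88379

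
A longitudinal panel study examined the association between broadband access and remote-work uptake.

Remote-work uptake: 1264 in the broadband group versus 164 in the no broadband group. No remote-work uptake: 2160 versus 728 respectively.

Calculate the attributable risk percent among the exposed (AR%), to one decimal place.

50.2

From the description: a = 1264, b = 2160, c = 164, d = 728.
Risk in exposed = 1264/3424 = 0.36916; risk in unexposed = 164/892 = 0.18386.
RR = 0.36916/0.18386 = 2.00786
AR% = (RR − 1)/RR × 100 = (2.00786 − 1)/2.00786 × 100 = 50.1958%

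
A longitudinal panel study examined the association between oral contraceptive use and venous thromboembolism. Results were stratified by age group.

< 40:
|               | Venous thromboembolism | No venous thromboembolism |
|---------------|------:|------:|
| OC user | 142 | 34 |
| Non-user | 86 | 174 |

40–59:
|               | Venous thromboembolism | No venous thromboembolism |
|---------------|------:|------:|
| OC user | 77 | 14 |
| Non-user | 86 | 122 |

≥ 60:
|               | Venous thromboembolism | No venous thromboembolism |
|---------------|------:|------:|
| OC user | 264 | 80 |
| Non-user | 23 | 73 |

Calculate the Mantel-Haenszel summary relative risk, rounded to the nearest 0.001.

RR_MH = Σ(aᵢ·n₀ᵢ/nᵢ) / Σ(cᵢ·n₁ᵢ/nᵢ), with n₁ᵢ = aᵢ+bᵢ (exposed), n₀ᵢ = cᵢ+dᵢ (unexposed), nᵢ = n₁ᵢ+n₀ᵢ.
Stratum 1 (< 40): n₁ = 176, n₀ = 260, n = 436; a·n₀/n = 142·260/436 = 84.6789; c·n₁/n = 86·176/436 = 34.7156
Stratum 2 (40–59): n₁ = 91, n₀ = 208, n = 299; a·n₀/n = 77·208/299 = 53.5652; c·n₁/n = 86·91/299 = 26.1739
Stratum 3 (≥ 60): n₁ = 344, n₀ = 96, n = 440; a·n₀/n = 264·96/440 = 57.6000; c·n₁/n = 23·344/440 = 17.9818
RR_MH = (84.6789 + 53.5652 + 57.6000) / (34.7156 + 26.1739 + 17.9818) = 195.8441 / 78.8713 = 2.48308

2.483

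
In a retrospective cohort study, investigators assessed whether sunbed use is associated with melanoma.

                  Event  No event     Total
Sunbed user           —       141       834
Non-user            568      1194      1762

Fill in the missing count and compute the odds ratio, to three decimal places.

10.332

The missing cell is in the exposed row: 834 − 141 = 693.
So a = 693, b = 141, c = 568, d = 1194.
OR = (a·d)/(b·c) = (693 × 1194) / (141 × 568) = 827442 / 80088 = 10.33166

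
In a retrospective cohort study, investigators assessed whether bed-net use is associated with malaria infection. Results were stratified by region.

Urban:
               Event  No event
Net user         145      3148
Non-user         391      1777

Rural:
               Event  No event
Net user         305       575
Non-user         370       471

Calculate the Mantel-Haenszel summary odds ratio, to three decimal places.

0.374

OR_MH = Σ(aᵢdᵢ/nᵢ) / Σ(bᵢcᵢ/nᵢ), where nᵢ is the stratum total.
Stratum 1 (Urban): n = 5461; a·d/n = 145·1777/5461 = 47.1828; b·c/n = 3148·391/5461 = 225.3924
Stratum 2 (Rural): n = 1721; a·d/n = 305·471/1721 = 83.4718; b·c/n = 575·370/1721 = 123.6200
OR_MH = (47.1828 + 83.4718) / (225.3924 + 123.6200) = 130.6546 / 349.0124 = 0.37436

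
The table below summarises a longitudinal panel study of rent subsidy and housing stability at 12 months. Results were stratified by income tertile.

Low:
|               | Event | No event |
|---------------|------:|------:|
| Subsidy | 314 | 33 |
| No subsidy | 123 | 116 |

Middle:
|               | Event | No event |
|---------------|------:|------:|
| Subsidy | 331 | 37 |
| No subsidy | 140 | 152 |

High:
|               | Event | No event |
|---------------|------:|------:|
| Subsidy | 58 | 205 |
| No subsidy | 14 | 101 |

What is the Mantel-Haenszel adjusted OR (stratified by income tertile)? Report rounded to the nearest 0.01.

6.88

OR_MH = Σ(aᵢdᵢ/nᵢ) / Σ(bᵢcᵢ/nᵢ), where nᵢ is the stratum total.
Stratum 1 (Low): n = 586; a·d/n = 314·116/586 = 62.1570; b·c/n = 33·123/586 = 6.9266
Stratum 2 (Middle): n = 660; a·d/n = 331·152/660 = 76.2303; b·c/n = 37·140/660 = 7.8485
Stratum 3 (High): n = 378; a·d/n = 58·101/378 = 15.4974; b·c/n = 205·14/378 = 7.5926
OR_MH = (62.1570 + 76.2303 + 15.4974) / (6.9266 + 7.8485 + 7.5926) = 153.8847 / 22.3677 = 6.87977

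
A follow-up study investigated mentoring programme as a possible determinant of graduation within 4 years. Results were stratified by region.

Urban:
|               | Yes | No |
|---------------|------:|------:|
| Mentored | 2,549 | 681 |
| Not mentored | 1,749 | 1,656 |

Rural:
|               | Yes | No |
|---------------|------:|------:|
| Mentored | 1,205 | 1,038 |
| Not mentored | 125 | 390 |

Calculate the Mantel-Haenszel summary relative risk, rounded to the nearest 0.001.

1.609

RR_MH = Σ(aᵢ·n₀ᵢ/nᵢ) / Σ(cᵢ·n₁ᵢ/nᵢ), with n₁ᵢ = aᵢ+bᵢ (exposed), n₀ᵢ = cᵢ+dᵢ (unexposed), nᵢ = n₁ᵢ+n₀ᵢ.
Stratum 1 (Urban): n₁ = 3230, n₀ = 3405, n = 6635; a·n₀/n = 2549·3405/6635 = 1308.1153; c·n₁/n = 1749·3230/6635 = 851.4348
Stratum 2 (Rural): n₁ = 2243, n₀ = 515, n = 2758; a·n₀/n = 1205·515/2758 = 225.0091; c·n₁/n = 125·2243/2758 = 101.6588
RR_MH = (1308.1153 + 225.0091) / (851.4348 + 101.6588) = 1533.1244 / 953.0936 = 1.60858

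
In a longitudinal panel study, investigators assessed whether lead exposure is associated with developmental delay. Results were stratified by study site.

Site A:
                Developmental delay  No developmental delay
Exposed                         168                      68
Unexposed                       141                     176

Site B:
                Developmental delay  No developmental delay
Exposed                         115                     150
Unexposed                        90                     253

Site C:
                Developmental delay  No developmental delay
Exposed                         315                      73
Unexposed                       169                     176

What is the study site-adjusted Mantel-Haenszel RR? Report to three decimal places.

RR_MH = Σ(aᵢ·n₀ᵢ/nᵢ) / Σ(cᵢ·n₁ᵢ/nᵢ), with n₁ᵢ = aᵢ+bᵢ (exposed), n₀ᵢ = cᵢ+dᵢ (unexposed), nᵢ = n₁ᵢ+n₀ᵢ.
Stratum 1 (Site A): n₁ = 236, n₀ = 317, n = 553; a·n₀/n = 168·317/553 = 96.3038; c·n₁/n = 141·236/553 = 60.1736
Stratum 2 (Site B): n₁ = 265, n₀ = 343, n = 608; a·n₀/n = 115·343/608 = 64.8766; c·n₁/n = 90·265/608 = 39.2270
Stratum 3 (Site C): n₁ = 388, n₀ = 345, n = 733; a·n₀/n = 315·345/733 = 148.2606; c·n₁/n = 169·388/733 = 89.4570
RR_MH = (96.3038 + 64.8766 + 148.2606) / (60.1736 + 39.2270 + 89.4570) = 309.4410 / 188.8576 = 1.63849

1.638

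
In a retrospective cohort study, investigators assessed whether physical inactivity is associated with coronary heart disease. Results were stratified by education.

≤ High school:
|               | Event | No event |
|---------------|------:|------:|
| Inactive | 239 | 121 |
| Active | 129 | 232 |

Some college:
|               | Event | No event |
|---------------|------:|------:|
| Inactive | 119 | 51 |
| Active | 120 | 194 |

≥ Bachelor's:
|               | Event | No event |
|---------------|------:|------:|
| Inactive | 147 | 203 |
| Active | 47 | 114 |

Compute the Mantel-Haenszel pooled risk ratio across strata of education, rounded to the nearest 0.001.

RR_MH = Σ(aᵢ·n₀ᵢ/nᵢ) / Σ(cᵢ·n₁ᵢ/nᵢ), with n₁ᵢ = aᵢ+bᵢ (exposed), n₀ᵢ = cᵢ+dᵢ (unexposed), nᵢ = n₁ᵢ+n₀ᵢ.
Stratum 1 (≤ High school): n₁ = 360, n₀ = 361, n = 721; a·n₀/n = 239·361/721 = 119.6657; c·n₁/n = 129·360/721 = 64.4105
Stratum 2 (Some college): n₁ = 170, n₀ = 314, n = 484; a·n₀/n = 119·314/484 = 77.2025; c·n₁/n = 120·170/484 = 42.1488
Stratum 3 (≥ Bachelor's): n₁ = 350, n₀ = 161, n = 511; a·n₀/n = 147·161/511 = 46.3151; c·n₁/n = 47·350/511 = 32.1918
RR_MH = (119.6657 + 77.2025 + 46.3151) / (64.4105 + 42.1488 + 32.1918) = 243.1833 / 138.7511 = 1.75266

1.753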